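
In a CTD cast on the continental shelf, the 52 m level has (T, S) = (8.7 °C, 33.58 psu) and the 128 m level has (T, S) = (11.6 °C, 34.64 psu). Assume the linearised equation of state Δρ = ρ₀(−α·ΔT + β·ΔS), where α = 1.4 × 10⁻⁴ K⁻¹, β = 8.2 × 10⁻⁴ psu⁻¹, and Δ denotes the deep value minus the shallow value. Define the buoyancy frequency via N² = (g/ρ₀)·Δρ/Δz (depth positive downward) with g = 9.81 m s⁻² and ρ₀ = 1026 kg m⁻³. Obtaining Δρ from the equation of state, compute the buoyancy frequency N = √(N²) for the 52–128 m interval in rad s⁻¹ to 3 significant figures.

ΔT = +2.9 K, ΔS = +1.06 psu (deep − shallow).
Δρ/ρ₀ = −αΔT + βΔS = -4.06 × 10⁻⁴ + 8.692 × 10⁻⁴ = 4.632 × 10⁻⁴, so Δρ ≈ 0.4752 kg m⁻³.
N² = (g/ρ₀)·Δρ/Δz = g·(Δρ/ρ₀)/Δz = 9.81 × 4.632 × 10⁻⁴ / 76 = 5.9789 × 10⁻⁵ s⁻².
N = √(5.9789 × 10⁻⁵) = 7.7323 × 10⁻³ rad s⁻¹ ≈ 7.73 × 10⁻³ rad s⁻¹.

7.73 × 10⁻³ rad s⁻¹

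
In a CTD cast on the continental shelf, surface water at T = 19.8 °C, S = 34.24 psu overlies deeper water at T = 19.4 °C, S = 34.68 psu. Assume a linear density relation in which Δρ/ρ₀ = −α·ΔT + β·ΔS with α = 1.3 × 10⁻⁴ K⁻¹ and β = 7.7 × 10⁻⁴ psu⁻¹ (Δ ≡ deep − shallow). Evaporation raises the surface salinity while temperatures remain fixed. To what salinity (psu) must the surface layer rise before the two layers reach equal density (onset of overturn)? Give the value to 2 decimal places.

Neutral buoyancy requires −α(T_deep − T_surf) + β(S_deep − S_surf′) = 0.
S_surf′ = S_deep − (α/β)·ΔT = 34.68 − (1.3 × 10⁻⁴/7.7 × 10⁻⁴)·(-0.4) = 34.7475 psu.
Increase required: 34.7475 − 34.24 = 0.5075 psu.

34.75 psu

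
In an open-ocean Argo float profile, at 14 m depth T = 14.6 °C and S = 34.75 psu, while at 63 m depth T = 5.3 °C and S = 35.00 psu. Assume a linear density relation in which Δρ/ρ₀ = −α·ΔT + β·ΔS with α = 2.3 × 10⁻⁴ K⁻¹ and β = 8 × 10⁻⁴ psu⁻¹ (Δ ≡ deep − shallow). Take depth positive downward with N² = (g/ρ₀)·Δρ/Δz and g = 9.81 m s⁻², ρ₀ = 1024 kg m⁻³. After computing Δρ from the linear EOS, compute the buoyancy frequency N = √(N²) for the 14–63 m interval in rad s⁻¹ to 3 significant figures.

0.0216 rad s⁻¹

ΔT = -9.3 K, ΔS = +0.25 psu (deep − shallow).
Δρ/ρ₀ = −αΔT + βΔS = 2.139 × 10⁻³ + 2.00 × 10⁻⁴ = 2.339 × 10⁻³, so Δρ ≈ 2.395 kg m⁻³.
N² = (g/ρ₀)·Δρ/Δz = g·(Δρ/ρ₀)/Δz = 9.81 × 2.339 × 10⁻³ / 49 = 4.6828 × 10⁻⁴ s⁻².
N = √(4.6828 × 10⁻⁴) = 0.021640 rad s⁻¹ ≈ 0.0216 rad s⁻¹.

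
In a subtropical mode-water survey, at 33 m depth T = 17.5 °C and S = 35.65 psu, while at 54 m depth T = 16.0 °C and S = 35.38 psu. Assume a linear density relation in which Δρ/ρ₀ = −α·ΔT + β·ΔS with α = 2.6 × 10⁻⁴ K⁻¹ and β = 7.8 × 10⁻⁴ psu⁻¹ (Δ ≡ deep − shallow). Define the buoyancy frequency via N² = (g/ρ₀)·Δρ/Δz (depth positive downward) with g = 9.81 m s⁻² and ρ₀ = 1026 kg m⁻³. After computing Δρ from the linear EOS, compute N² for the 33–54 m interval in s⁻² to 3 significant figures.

ΔT = -1.5 K, ΔS = -0.27 psu (deep − shallow).
Δρ/ρ₀ = −αΔT + βΔS = 3.90 × 10⁻⁴ − 2.106 × 10⁻⁴ = 1.794 × 10⁻⁴, so Δρ ≈ 0.1841 kg m⁻³.
N² = (g/ρ₀)·Δρ/Δz = g·(Δρ/ρ₀)/Δz = 9.81 × 1.794 × 10⁻⁴ / 21 = 8.3805 × 10⁻⁵ s⁻² ≈ 8.38 × 10⁻⁵ s⁻².

8.38 × 10⁻⁵ s⁻²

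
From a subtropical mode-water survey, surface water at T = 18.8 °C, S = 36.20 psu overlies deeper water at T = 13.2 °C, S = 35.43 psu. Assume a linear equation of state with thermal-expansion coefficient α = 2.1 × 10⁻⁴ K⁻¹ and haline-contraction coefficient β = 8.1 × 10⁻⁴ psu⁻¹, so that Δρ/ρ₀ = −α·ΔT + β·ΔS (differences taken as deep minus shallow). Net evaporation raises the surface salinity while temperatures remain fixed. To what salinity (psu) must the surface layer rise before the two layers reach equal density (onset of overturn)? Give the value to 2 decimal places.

36.88 psu

Neutral buoyancy requires −α(T_deep − T_surf) + β(S_deep − S_surf′) = 0.
S_surf′ = S_deep − (α/β)·ΔT = 35.43 − (2.1 × 10⁻⁴/8.1 × 10⁻⁴)·(-5.6) = 36.8819 psu.
Increase required: 36.8819 − 36.20 = 0.6819 psu.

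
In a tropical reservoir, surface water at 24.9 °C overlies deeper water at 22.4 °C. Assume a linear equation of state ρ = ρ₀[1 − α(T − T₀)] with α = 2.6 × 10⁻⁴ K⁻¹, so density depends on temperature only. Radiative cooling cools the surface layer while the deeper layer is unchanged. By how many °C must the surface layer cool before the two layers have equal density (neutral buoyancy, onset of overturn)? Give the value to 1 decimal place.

With temperature the only control, equal density requires T_surf′ = T_deep.
T_surf′ = 22.4 °C.
Cooling required: 24.9 − 22.4 = 2.5 °C.

2.5 °C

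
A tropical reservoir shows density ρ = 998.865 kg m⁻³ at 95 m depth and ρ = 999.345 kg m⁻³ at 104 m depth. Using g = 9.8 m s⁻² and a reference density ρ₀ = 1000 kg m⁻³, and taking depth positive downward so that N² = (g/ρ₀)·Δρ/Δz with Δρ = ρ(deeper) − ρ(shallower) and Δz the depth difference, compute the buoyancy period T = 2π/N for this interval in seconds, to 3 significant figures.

Δρ = 999.345 − 998.865 = 0.480 kg m⁻³ over Δz = 104 − 95 = 9 m.
N² = (9.8/1000) × (0.480/9) = 5.2267 × 10⁻⁴ s⁻².
N = √(5.2267 × 10⁻⁴) = 0.022862 rad s⁻¹, so T = 2π/N = 274.83 s ≈ 275 s.

275 s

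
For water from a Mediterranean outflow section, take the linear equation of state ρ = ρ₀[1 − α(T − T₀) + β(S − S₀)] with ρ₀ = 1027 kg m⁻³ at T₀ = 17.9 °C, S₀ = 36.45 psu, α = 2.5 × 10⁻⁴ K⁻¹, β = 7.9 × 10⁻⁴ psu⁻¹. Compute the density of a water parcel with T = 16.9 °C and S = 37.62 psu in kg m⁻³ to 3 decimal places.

1028.206 kg m⁻³

T − T₀ = -1.0 K, S − S₀ = +1.17 psu.
Bracket = 1 − α·(-1.0) + β·(+1.17) = 1 + (1.1743 × 10⁻³) = 1.0011743.
ρ = 1027 × 1.0011743 = 1028.206 kg m⁻³.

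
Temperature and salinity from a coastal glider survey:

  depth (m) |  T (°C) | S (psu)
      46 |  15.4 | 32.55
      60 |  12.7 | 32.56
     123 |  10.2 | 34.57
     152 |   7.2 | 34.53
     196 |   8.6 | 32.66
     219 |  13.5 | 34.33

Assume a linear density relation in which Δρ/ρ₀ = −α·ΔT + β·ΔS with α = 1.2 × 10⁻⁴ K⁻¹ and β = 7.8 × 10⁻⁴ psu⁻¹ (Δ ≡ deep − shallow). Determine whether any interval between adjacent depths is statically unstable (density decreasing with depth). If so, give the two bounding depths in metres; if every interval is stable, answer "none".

Evaluate Δρ/ρ₀ = −αΔT + βΔS across each adjacent pair:
  46–60 m: −αΔT+βΔS = −(1.2 × 10⁻⁴)(-2.7)+(7.8 × 10⁻⁴)(+0.01) = 3.3 × 10⁻⁴ → stable
  60–123 m: −αΔT+βΔS = −(1.2 × 10⁻⁴)(-2.5)+(7.8 × 10⁻⁴)(+2.01) = 1.9 × 10⁻³ → stable
  123–152 m: −αΔT+βΔS = −(1.2 × 10⁻⁴)(-3.0)+(7.8 × 10⁻⁴)(-0.04) = 3.3 × 10⁻⁴ → stable
  152–196 m: −αΔT+βΔS = −(1.2 × 10⁻⁴)(+1.4)+(7.8 × 10⁻⁴)(-1.87) = -1.6 × 10⁻³ → UNSTABLE
  196–219 m: −αΔT+βΔS = −(1.2 × 10⁻⁴)(+4.9)+(7.8 × 10⁻⁴)(+1.67) = 7.1 × 10⁻⁴ → stable
The 152–196 m interval has Δρ < 0: lighter water underlies denser water.

152–196 m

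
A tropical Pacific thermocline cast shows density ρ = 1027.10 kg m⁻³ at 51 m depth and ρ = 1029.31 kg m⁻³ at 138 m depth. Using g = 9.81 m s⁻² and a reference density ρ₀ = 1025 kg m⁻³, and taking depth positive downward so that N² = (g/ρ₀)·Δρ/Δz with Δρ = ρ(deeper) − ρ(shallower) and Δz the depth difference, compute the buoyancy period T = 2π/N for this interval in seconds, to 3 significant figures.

403 s

Δρ = 1029.31 − 1027.10 = 2.21 kg m⁻³ over Δz = 138 − 51 = 87 m.
N² = (9.81/1025) × (2.21/87) = 2.4312 × 10⁻⁴ s⁻².
N = √(2.4312 × 10⁻⁴) = 0.015592 rad s⁻¹, so T = 2π/N = 402.97 s ≈ 403 s.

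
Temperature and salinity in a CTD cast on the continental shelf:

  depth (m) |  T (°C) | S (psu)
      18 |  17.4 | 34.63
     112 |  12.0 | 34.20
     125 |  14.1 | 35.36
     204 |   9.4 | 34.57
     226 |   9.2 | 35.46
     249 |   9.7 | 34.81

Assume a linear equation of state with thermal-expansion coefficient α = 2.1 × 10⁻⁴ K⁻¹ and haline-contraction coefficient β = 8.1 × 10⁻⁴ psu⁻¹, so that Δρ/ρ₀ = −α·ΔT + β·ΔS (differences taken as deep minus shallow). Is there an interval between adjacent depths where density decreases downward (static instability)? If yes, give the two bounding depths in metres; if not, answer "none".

226–249 m

Evaluate Δρ/ρ₀ = −αΔT + βΔS across each adjacent pair:
  18–112 m: −αΔT+βΔS = −(2.1 × 10⁻⁴)(-5.4)+(8.1 × 10⁻⁴)(-0.43) = 7.9 × 10⁻⁴ → stable
  112–125 m: −αΔT+βΔS = −(2.1 × 10⁻⁴)(+2.1)+(8.1 × 10⁻⁴)(+1.16) = 5.0 × 10⁻⁴ → stable
  125–204 m: −αΔT+βΔS = −(2.1 × 10⁻⁴)(-4.7)+(8.1 × 10⁻⁴)(-0.79) = 3.5 × 10⁻⁴ → stable
  204–226 m: −αΔT+βΔS = −(2.1 × 10⁻⁴)(-0.2)+(8.1 × 10⁻⁴)(+0.89) = 7.6 × 10⁻⁴ → stable
  226–249 m: −αΔT+βΔS = −(2.1 × 10⁻⁴)(+0.5)+(8.1 × 10⁻⁴)(-0.65) = -6.3 × 10⁻⁴ → UNSTABLE
The 226–249 m interval has Δρ < 0: lighter water underlies denser water.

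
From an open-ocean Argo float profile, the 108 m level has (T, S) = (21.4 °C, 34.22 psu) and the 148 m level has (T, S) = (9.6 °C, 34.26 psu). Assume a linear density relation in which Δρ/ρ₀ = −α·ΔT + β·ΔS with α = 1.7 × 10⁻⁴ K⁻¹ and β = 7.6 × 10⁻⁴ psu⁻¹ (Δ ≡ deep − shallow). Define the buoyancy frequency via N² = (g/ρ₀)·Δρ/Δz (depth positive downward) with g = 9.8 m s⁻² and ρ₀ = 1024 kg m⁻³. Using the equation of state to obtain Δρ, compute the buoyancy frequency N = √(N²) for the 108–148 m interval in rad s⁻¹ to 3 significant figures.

0.0223 rad s⁻¹

ΔT = -11.8 K, ΔS = +0.04 psu (deep − shallow).
Δρ/ρ₀ = −αΔT + βΔS = 2.006 × 10⁻³ + 3.04 × 10⁻⁵ = 2.0364 × 10⁻³, so Δρ ≈ 2.085 kg m⁻³.
N² = (g/ρ₀)·Δρ/Δz = g·(Δρ/ρ₀)/Δz = 9.8 × 2.0364 × 10⁻³ / 40 = 4.9892 × 10⁻⁴ s⁻².
N = √(4.9892 × 10⁻⁴) = 0.022337 rad s⁻¹ ≈ 0.0223 rad s⁻¹.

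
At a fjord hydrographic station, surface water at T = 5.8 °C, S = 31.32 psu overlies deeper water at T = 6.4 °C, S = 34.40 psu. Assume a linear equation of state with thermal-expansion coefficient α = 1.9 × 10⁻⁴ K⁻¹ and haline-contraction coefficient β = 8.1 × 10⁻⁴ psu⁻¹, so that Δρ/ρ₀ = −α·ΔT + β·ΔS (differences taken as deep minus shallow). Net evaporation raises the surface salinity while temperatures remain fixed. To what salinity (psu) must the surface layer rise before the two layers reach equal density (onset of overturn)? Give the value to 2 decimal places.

Neutral buoyancy requires −α(T_deep − T_surf) + β(S_deep − S_surf′) = 0.
S_surf′ = S_deep − (α/β)·ΔT = 34.40 − (1.9 × 10⁻⁴/8.1 × 10⁻⁴)·(+0.6) = 34.2593 psu.
Increase required: 34.2593 − 31.32 = 2.9393 psu.

34.26 psu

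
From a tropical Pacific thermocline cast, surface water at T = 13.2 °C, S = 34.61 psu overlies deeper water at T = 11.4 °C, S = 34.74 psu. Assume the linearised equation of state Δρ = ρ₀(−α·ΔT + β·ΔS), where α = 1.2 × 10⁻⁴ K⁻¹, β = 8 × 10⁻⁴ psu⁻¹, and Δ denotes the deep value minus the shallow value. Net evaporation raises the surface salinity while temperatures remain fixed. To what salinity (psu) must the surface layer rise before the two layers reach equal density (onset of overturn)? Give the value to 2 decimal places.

Neutral buoyancy requires −α(T_deep − T_surf) + β(S_deep − S_surf′) = 0.
S_surf′ = S_deep − (α/β)·ΔT = 34.74 − (1.2 × 10⁻⁴/8 × 10⁻⁴)·(-1.8) = 35.0100 psu.
Increase required: 35.0100 − 34.61 = 0.4000 psu.

35.01 psu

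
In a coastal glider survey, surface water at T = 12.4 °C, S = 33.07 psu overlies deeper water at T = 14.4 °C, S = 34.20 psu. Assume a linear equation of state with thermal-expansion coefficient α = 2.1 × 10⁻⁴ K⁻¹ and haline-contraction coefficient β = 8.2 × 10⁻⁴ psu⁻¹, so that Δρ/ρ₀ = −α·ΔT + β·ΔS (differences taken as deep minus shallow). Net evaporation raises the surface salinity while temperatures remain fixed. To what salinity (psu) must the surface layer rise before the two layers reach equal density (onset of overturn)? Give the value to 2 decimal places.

Neutral buoyancy requires −α(T_deep − T_surf) + β(S_deep − S_surf′) = 0.
S_surf′ = S_deep − (α/β)·ΔT = 34.20 − (2.1 × 10⁻⁴/8.2 × 10⁻⁴)·(+2.0) = 33.6878 psu.
Increase required: 33.6878 − 33.07 = 0.6178 psu.

33.69 psu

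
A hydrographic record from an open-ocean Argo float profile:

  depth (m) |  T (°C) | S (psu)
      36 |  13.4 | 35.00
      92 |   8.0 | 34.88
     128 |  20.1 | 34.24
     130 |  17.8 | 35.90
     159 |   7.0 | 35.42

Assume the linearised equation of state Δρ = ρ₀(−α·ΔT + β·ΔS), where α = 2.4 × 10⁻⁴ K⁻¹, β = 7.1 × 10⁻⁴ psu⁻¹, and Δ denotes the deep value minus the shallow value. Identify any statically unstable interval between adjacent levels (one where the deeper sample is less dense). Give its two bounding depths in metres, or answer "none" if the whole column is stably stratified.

Evaluate Δρ/ρ₀ = −αΔT + βΔS across each adjacent pair:
  36–92 m: −αΔT+βΔS = −(2.4 × 10⁻⁴)(-5.4)+(7.1 × 10⁻⁴)(-0.12) = 1.2 × 10⁻³ → stable
  92–128 m: −αΔT+βΔS = −(2.4 × 10⁻⁴)(+12.1)+(7.1 × 10⁻⁴)(-0.64) = -3.4 × 10⁻³ → UNSTABLE
  128–130 m: −αΔT+βΔS = −(2.4 × 10⁻⁴)(-2.3)+(7.1 × 10⁻⁴)(+1.66) = 1.7 × 10⁻³ → stable
  130–159 m: −αΔT+βΔS = −(2.4 × 10⁻⁴)(-10.8)+(7.1 × 10⁻⁴)(-0.48) = 2.3 × 10⁻³ → stable
The 92–128 m interval has Δρ < 0: lighter water underlies denser water.

92–128 m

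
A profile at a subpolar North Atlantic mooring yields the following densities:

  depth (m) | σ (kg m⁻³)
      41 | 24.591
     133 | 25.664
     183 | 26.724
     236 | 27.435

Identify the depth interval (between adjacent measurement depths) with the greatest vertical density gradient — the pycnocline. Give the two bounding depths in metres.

133–183 m

Compute the density gradient over each adjacent pair:
  41–133 m: Δρ/Δz = 1.073/92 = 0.012 kg m⁻⁴
  133–183 m: Δρ/Δz = 1.060/50 = 0.021 kg m⁻⁴
  183–236 m: Δρ/Δz = 0.711/53 = 0.013 kg m⁻⁴
The largest gradient is in the 133–183 m interval — the pycnocline.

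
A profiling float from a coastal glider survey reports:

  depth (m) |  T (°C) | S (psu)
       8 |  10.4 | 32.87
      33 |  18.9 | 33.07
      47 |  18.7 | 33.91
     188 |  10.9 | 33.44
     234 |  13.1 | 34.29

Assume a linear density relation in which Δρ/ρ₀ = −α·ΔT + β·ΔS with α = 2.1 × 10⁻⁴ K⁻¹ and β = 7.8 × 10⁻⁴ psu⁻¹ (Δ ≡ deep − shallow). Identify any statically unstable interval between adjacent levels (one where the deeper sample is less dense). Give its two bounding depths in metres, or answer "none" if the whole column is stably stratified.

Evaluate Δρ/ρ₀ = −αΔT + βΔS across each adjacent pair:
  8–33 m: −αΔT+βΔS = −(2.1 × 10⁻⁴)(+8.5)+(7.8 × 10⁻⁴)(+0.20) = -1.6 × 10⁻³ → UNSTABLE
  33–47 m: −αΔT+βΔS = −(2.1 × 10⁻⁴)(-0.2)+(7.8 × 10⁻⁴)(+0.84) = 7.0 × 10⁻⁴ → stable
  47–188 m: −αΔT+βΔS = −(2.1 × 10⁻⁴)(-7.8)+(7.8 × 10⁻⁴)(-0.47) = 1.3 × 10⁻³ → stable
  188–234 m: −αΔT+βΔS = −(2.1 × 10⁻⁴)(+2.2)+(7.8 × 10⁻⁴)(+0.85) = 2.0 × 10⁻⁴ → stable
The 8–33 m interval has Δρ < 0: lighter water underlies denser water.

8–33 m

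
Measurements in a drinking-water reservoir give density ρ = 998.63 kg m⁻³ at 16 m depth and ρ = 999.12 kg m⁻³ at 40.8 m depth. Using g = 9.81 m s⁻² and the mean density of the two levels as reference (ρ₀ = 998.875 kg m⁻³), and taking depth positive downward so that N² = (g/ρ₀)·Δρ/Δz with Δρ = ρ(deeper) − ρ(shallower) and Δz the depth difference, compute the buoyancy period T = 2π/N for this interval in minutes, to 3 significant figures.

7.52 min

Δρ = 999.12 − 998.63 = 0.49 kg m⁻³ over Δz = 40.8 − 16 = 24.8 m.
N² = (9.81/998.875) × (0.49/24.8) = 1.9404 × 10⁻⁴ s⁻².
N = √(1.9404 × 10⁻⁴) = 0.013930 rad s⁻¹, so T = 2π/N = 451.05 s = 7.5175 min ≈ 7.52 min.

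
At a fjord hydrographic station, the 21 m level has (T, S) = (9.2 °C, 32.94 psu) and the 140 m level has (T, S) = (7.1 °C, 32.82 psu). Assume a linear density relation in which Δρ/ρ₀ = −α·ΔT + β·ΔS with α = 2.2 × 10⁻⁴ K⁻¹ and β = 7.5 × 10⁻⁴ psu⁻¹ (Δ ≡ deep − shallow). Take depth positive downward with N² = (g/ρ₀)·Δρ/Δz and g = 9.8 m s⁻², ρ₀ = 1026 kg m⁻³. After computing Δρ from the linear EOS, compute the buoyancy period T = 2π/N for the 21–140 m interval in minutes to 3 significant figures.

ΔT = -2.1 K, ΔS = -0.12 psu (deep − shallow).
Δρ/ρ₀ = −αΔT + βΔS = 4.62 × 10⁻⁴ − 9.00 × 10⁻⁵ = 3.72 × 10⁻⁴, so Δρ ≈ 0.3817 kg m⁻³.
N² = (g/ρ₀)·Δρ/Δz = g·(Δρ/ρ₀)/Δz = 9.8 × 3.72 × 10⁻⁴ / 119 = 3.0635 × 10⁻⁵ s⁻².
N = √(3.0635 × 10⁻⁵) = 5.5349 × 10⁻³ rad s⁻¹ → T = 2π/N = 1.1352 × 10³ s = 18.920 min ≈ 18.9 min.

18.9 min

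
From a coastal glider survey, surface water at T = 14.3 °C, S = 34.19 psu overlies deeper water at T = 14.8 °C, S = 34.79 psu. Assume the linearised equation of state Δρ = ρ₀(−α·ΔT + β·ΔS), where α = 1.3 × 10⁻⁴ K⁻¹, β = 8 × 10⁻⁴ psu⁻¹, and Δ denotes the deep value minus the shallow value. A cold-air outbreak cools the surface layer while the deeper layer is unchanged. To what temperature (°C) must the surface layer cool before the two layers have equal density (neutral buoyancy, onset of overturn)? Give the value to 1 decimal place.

Neutral buoyancy requires Δρ = 0, i.e. −α(T_deep − T_surf′) + β(S_deep − S_surf) = 0.
T_surf′ = T_deep − (β/α)·ΔS = 14.8 − (8 × 10⁻⁴/1.3 × 10⁻⁴)·(+0.60) = 11.108 °C.
Cooling required: 14.3 − (11.108) = 3.192 °C.

11.1 °C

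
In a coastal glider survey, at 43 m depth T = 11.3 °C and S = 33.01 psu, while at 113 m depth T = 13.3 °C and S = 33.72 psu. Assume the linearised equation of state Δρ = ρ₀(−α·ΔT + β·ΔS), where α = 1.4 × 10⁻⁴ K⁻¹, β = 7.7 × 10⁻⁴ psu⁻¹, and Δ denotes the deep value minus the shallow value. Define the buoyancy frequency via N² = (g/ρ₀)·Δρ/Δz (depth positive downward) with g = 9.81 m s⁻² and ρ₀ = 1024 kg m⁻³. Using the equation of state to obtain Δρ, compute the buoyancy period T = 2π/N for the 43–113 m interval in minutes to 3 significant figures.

17.1 min

ΔT = +2.0 K, ΔS = +0.71 psu (deep − shallow).
Δρ/ρ₀ = −αΔT + βΔS = -2.80 × 10⁻⁴ + 5.467 × 10⁻⁴ = 2.667 × 10⁻⁴, so Δρ ≈ 0.2731 kg m⁻³.
N² = (g/ρ₀)·Δρ/Δz = g·(Δρ/ρ₀)/Δz = 9.81 × 2.667 × 10⁻⁴ / 70 = 3.7376 × 10⁻⁵ s⁻².
N = √(3.7376 × 10⁻⁵) = 6.1136 × 10⁻³ rad s⁻¹ → T = 2π/N = 1.0277 × 10³ s = 17.128 min ≈ 17.1 min.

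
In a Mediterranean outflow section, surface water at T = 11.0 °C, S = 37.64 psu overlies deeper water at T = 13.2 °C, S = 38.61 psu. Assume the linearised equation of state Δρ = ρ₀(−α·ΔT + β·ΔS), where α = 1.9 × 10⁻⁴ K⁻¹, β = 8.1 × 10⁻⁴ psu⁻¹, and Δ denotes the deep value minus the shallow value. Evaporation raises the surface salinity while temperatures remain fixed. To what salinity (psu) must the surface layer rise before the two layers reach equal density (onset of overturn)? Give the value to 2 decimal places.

38.09 psu

Neutral buoyancy requires −α(T_deep − T_surf) + β(S_deep − S_surf′) = 0.
S_surf′ = S_deep − (α/β)·ΔT = 38.61 − (1.9 × 10⁻⁴/8.1 × 10⁻⁴)·(+2.2) = 38.0940 psu.
Increase required: 38.0940 − 37.64 = 0.4540 psu.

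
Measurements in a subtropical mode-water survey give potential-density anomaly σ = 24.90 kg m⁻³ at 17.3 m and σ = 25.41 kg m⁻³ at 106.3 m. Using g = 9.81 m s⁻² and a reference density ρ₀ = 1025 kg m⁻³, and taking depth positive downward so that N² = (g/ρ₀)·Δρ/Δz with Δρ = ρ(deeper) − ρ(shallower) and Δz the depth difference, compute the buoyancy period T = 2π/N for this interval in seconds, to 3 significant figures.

Δρ = 1025.41 − 1024.90 = 0.51 kg m⁻³ over Δz = 106.3 − 17.3 = 89 m.
N² = (9.81/1025) × (0.51/89) = 5.4844 × 10⁻⁵ s⁻².
N = √(5.4844 × 10⁻⁵) = 7.4057 × 10⁻³ rad s⁻¹, so T = 2π/N = 848.43 s ≈ 848 s.
A positive N² confirms static stability across the interval.

848 s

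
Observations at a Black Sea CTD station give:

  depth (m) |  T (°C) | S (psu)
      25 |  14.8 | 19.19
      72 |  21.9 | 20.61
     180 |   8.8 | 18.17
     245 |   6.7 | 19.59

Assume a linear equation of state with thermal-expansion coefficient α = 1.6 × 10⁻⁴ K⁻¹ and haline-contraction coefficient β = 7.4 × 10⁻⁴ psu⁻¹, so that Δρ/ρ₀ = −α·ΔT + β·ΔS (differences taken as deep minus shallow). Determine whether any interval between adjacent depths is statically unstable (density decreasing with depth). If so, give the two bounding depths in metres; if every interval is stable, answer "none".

Evaluate Δρ/ρ₀ = −αΔT + βΔS across each adjacent pair:
  25–72 m: −αΔT+βΔS = −(1.6 × 10⁻⁴)(+7.1)+(7.4 × 10⁻⁴)(+1.42) = -8.5 × 10⁻⁵ → UNSTABLE
  72–180 m: −αΔT+βΔS = −(1.6 × 10⁻⁴)(-13.1)+(7.4 × 10⁻⁴)(-2.44) = 2.9 × 10⁻⁴ → stable
  180–245 m: −αΔT+βΔS = −(1.6 × 10⁻⁴)(-2.1)+(7.4 × 10⁻⁴)(+1.42) = 1.4 × 10⁻³ → stable
The 25–72 m interval has Δρ < 0: lighter water underlies denser water.

25–72 m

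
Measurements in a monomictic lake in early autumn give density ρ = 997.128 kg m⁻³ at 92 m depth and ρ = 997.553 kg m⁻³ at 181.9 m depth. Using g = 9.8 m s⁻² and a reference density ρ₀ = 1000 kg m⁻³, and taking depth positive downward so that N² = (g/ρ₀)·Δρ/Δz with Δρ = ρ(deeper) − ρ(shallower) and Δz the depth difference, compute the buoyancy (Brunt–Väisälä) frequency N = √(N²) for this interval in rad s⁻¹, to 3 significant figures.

6.81 × 10⁻³ rad s⁻¹

Δρ = 997.553 − 997.128 = 0.425 kg m⁻³ over Δz = 181.9 − 92 = 89.9 m.
N² = (9.8/1000) × (0.425/89.9) = 4.6329 × 10⁻⁵ s⁻².
N = √(4.6329 × 10⁻⁵) = 6.8065 × 10⁻³ rad s⁻¹ ≈ 6.81 × 10⁻³ rad s⁻¹.
A positive N² confirms static stability across the interval.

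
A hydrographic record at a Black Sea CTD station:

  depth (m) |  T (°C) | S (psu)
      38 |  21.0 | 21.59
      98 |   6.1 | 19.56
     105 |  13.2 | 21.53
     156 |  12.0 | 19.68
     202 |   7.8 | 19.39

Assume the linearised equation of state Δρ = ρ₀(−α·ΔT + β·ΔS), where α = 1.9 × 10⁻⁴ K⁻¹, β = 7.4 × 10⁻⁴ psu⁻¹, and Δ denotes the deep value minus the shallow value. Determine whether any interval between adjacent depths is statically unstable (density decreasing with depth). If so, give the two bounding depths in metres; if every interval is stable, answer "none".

105–156 m

Evaluate Δρ/ρ₀ = −αΔT + βΔS across each adjacent pair:
  38–98 m: −αΔT+βΔS = −(1.9 × 10⁻⁴)(-14.9)+(7.4 × 10⁻⁴)(-2.03) = 1.3 × 10⁻³ → stable
  98–105 m: −αΔT+βΔS = −(1.9 × 10⁻⁴)(+7.1)+(7.4 × 10⁻⁴)(+1.97) = 1.1 × 10⁻⁴ → stable
  105–156 m: −αΔT+βΔS = −(1.9 × 10⁻⁴)(-1.2)+(7.4 × 10⁻⁴)(-1.85) = -1.1 × 10⁻³ → UNSTABLE
  156–202 m: −αΔT+βΔS = −(1.9 × 10⁻⁴)(-4.2)+(7.4 × 10⁻⁴)(-0.29) = 5.8 × 10⁻⁴ → stable
The 105–156 m interval has Δρ < 0: lighter water underlies denser water.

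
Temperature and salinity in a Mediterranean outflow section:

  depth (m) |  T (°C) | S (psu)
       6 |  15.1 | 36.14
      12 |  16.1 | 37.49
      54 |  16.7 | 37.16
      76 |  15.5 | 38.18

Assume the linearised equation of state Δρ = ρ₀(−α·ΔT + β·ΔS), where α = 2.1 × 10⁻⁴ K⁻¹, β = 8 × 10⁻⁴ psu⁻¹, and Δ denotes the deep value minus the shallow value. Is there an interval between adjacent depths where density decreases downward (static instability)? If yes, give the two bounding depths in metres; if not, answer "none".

12–54 m

Evaluate Δρ/ρ₀ = −αΔT + βΔS across each adjacent pair:
  6–12 m: −αΔT+βΔS = −(2.1 × 10⁻⁴)(+1.0)+(8 × 10⁻⁴)(+1.35) = 8.7 × 10⁻⁴ → stable
  12–54 m: −αΔT+βΔS = −(2.1 × 10⁻⁴)(+0.6)+(8 × 10⁻⁴)(-0.33) = -3.9 × 10⁻⁴ → UNSTABLE
  54–76 m: −αΔT+βΔS = −(2.1 × 10⁻⁴)(-1.2)+(8 × 10⁻⁴)(+1.02) = 1.1 × 10⁻³ → stable
The 12–54 m interval has Δρ < 0: lighter water underlies denser water.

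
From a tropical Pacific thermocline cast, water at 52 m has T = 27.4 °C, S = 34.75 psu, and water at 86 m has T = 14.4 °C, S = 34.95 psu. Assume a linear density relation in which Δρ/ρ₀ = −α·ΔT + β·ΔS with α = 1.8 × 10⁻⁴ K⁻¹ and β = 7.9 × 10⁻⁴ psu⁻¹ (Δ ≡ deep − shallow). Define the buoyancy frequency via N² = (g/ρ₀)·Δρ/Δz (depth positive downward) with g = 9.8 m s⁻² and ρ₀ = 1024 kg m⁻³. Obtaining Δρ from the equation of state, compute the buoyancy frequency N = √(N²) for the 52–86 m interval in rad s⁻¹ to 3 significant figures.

ΔT = -13.0 K, ΔS = +0.20 psu (deep − shallow).
Δρ/ρ₀ = −αΔT + βΔS = 2.34 × 10⁻³ + 1.58 × 10⁻⁴ = 2.498 × 10⁻³, so Δρ ≈ 2.558 kg m⁻³.
N² = (g/ρ₀)·Δρ/Δz = g·(Δρ/ρ₀)/Δz = 9.8 × 2.498 × 10⁻³ / 34 = 7.2001 × 10⁻⁴ s⁻².
N = √(7.2001 × 10⁻⁴) = 0.026833 rad s⁻¹ ≈ 0.0268 rad s⁻¹.

0.0268 rad s⁻¹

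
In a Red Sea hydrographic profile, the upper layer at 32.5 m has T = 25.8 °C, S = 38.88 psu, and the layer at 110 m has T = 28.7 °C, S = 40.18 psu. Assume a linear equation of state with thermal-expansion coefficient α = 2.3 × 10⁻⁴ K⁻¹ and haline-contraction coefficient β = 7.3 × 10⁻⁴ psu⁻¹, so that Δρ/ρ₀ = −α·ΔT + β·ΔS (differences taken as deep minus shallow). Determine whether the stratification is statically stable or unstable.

ΔT = 28.7 − 25.8 = +2.9 K and ΔS = 40.18 − 38.88 = +1.30 psu (deep − shallow).
−αΔT = -6.67 × 10⁻⁴; βΔS = 9.49 × 10⁻⁴; sum Δρ/ρ₀ = 2.82 × 10⁻⁴.
Δρ/ρ₀ > 0, so Δρ > 0: deeper water is denser → statically stable.

stable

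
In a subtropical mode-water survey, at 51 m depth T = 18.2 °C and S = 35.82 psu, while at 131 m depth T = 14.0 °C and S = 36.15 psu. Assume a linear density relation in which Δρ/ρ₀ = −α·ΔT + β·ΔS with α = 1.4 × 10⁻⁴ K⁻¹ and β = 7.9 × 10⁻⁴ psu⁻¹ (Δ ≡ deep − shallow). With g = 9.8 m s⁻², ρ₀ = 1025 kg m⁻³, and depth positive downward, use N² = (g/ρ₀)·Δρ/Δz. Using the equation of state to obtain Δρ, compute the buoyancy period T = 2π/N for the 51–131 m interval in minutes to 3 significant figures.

10.3 min

ΔT = -4.2 K, ΔS = +0.33 psu (deep − shallow).
Δρ/ρ₀ = −αΔT + βΔS = 5.88 × 10⁻⁴ + 2.607 × 10⁻⁴ = 8.487 × 10⁻⁴, so Δρ ≈ 0.8699 kg m⁻³.
N² = (g/ρ₀)·Δρ/Δz = g·(Δρ/ρ₀)/Δz = 9.8 × 8.487 × 10⁻⁴ / 80 = 1.0397 × 10⁻⁴ s⁻².
N = √(1.0397 × 10⁻⁴) = 0.010197 rad s⁻¹ → T = 2π/N = 616.18 s = 10.270 min ≈ 10.3 min.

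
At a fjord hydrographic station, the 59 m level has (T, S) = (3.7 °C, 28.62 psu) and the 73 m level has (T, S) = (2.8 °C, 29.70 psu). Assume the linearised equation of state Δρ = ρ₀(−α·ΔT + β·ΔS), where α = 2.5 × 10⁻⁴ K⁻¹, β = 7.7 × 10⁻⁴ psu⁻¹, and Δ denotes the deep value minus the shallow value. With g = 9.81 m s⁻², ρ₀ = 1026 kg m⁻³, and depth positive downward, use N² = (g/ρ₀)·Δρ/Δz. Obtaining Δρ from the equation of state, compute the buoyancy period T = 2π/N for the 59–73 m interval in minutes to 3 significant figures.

3.85 min

ΔT = -0.9 K, ΔS = +1.08 psu (deep − shallow).
Δρ/ρ₀ = −αΔT + βΔS = 2.25 × 10⁻⁴ + 8.316 × 10⁻⁴ = 1.0566 × 10⁻³, so Δρ ≈ 1.084 kg m⁻³.
N² = (g/ρ₀)·Δρ/Δz = g·(Δρ/ρ₀)/Δz = 9.81 × 1.0566 × 10⁻³ / 14 = 7.4037 × 10⁻⁴ s⁻².
N = √(7.4037 × 10⁻⁴) = 0.027210 rad s⁻¹ → T = 2π/N = 230.91 s = 3.8485 min ≈ 3.85 min.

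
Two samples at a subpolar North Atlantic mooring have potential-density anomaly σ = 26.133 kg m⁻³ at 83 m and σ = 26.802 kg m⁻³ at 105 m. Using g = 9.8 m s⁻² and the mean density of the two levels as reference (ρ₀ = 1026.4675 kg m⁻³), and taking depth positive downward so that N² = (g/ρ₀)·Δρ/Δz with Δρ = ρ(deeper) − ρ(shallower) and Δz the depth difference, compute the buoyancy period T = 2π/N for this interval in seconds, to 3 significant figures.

369 s

Δρ = 1026.802 − 1026.133 = 0.669 kg m⁻³ over Δz = 105 − 83 = 22 m.
N² = (9.8/1026.4675) × (0.669/22) = 2.9032 × 10⁻⁴ s⁻².
N = √(2.9032 × 10⁻⁴) = 0.017039 rad s⁻¹, so T = 2π/N = 368.75 s ≈ 369 s.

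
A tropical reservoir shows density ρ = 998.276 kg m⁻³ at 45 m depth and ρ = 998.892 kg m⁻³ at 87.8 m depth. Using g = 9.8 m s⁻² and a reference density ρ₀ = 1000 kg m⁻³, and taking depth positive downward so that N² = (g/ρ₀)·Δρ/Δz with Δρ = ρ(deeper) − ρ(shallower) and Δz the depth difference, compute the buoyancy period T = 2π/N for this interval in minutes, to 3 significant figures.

8.82 min

Δρ = 998.892 − 998.276 = 0.616 kg m⁻³ over Δz = 87.8 − 45 = 42.8 m.
N² = (9.8/1000) × (0.616/42.8) = 1.4105 × 10⁻⁴ s⁻².
N = √(1.4105 × 10⁻⁴) = 0.011876 rad s⁻¹, so T = 2π/N = 529.07 s = 8.8178 min ≈ 8.82 min.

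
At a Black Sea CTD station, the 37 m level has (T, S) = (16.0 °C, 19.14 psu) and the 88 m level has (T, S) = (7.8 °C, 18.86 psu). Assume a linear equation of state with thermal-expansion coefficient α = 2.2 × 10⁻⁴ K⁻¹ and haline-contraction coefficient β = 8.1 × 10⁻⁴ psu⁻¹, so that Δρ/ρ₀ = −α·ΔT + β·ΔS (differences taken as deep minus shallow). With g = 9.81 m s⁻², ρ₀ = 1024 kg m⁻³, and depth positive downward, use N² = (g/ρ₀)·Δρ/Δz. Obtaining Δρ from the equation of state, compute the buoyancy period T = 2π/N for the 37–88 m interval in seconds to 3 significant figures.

ΔT = -8.2 K, ΔS = -0.28 psu (deep − shallow).
Δρ/ρ₀ = −αΔT + βΔS = 1.804 × 10⁻³ − 2.268 × 10⁻⁴ = 1.5772 × 10⁻³, so Δρ ≈ 1.615 kg m⁻³.
N² = (g/ρ₀)·Δρ/Δz = g·(Δρ/ρ₀)/Δz = 9.81 × 1.5772 × 10⁻³ / 51 = 3.0338 × 10⁻⁴ s⁻².
N = √(3.0338 × 10⁻⁴) = 0.017418 rad s⁻¹ → T = 2π/N = 360.73 s ≈ 361 s.

361 s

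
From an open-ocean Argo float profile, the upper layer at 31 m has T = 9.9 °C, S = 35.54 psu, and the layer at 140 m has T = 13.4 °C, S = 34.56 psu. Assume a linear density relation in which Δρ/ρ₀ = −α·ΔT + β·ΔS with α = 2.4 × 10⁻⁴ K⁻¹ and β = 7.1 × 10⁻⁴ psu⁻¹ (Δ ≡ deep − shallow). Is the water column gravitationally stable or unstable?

ΔT = 13.4 − 9.9 = +3.5 K and ΔS = 34.56 − 35.54 = -0.98 psu (deep − shallow).
−αΔT = -8.40 × 10⁻⁴; βΔS = -6.958 × 10⁻⁴; sum Δρ/ρ₀ = -1.5358 × 10⁻³.
Δρ/ρ₀ < 0, so Δρ < 0: deeper water is lighter → statically unstable; the column would overturn.

unstable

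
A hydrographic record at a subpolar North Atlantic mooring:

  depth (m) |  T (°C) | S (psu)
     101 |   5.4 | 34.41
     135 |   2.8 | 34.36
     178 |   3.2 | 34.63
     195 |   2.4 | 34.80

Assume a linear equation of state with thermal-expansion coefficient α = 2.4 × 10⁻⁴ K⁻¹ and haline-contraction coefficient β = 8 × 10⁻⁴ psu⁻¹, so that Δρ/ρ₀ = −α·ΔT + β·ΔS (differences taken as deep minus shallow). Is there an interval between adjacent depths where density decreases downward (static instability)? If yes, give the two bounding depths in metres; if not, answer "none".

none

Evaluate Δρ/ρ₀ = −αΔT + βΔS across each adjacent pair:
  101–135 m: −αΔT+βΔS = −(2.4 × 10⁻⁴)(-2.6)+(8 × 10⁻⁴)(-0.05) = 5.8 × 10⁻⁴ → stable
  135–178 m: −αΔT+βΔS = −(2.4 × 10⁻⁴)(+0.4)+(8 × 10⁻⁴)(+0.27) = 1.2 × 10⁻⁴ → stable
  178–195 m: −αΔT+βΔS = −(2.4 × 10⁻⁴)(-0.8)+(8 × 10⁻⁴)(+0.17) = 3.3 × 10⁻⁴ → stable
Every interval has Δρ > 0: the column is stably stratified throughout.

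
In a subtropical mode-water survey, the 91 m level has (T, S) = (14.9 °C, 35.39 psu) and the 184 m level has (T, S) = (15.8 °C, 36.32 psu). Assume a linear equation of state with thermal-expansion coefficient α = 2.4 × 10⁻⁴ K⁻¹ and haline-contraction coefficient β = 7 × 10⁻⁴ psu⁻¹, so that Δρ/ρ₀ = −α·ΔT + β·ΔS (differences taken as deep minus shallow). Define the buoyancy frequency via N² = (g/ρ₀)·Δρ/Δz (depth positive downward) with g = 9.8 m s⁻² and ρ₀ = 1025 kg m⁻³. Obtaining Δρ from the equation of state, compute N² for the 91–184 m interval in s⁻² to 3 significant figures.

ΔT = +0.9 K, ΔS = +0.93 psu (deep − shallow).
Δρ/ρ₀ = −αΔT + βΔS = -2.16 × 10⁻⁴ + 6.51 × 10⁻⁴ = 4.35 × 10⁻⁴, so Δρ ≈ 0.4459 kg m⁻³.
N² = (g/ρ₀)·Δρ/Δz = g·(Δρ/ρ₀)/Δz = 9.8 × 4.35 × 10⁻⁴ / 93 = 4.5839 × 10⁻⁵ s⁻² ≈ 4.58 × 10⁻⁵ s⁻².

4.58 × 10⁻⁵ s⁻²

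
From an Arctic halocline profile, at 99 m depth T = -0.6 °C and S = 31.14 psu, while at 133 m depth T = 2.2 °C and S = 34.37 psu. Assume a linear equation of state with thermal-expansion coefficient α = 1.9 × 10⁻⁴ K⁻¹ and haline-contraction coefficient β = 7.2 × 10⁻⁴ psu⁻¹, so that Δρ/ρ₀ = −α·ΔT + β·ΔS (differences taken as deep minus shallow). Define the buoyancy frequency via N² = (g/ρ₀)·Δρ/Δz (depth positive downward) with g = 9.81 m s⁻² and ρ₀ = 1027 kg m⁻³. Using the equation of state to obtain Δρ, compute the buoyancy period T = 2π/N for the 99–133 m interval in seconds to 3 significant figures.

ΔT = +2.8 K, ΔS = +3.23 psu (deep − shallow).
Δρ/ρ₀ = −αΔT + βΔS = -5.32 × 10⁻⁴ + 2.3256 × 10⁻³ = 1.7936 × 10⁻³, so Δρ ≈ 1.842 kg m⁻³.
N² = (g/ρ₀)·Δρ/Δz = g·(Δρ/ρ₀)/Δz = 9.81 × 1.7936 × 10⁻³ / 34 = 5.1751 × 10⁻⁴ s⁻².
N = √(5.1751 × 10⁻⁴) = 0.022749 rad s⁻¹ → T = 2π/N = 276.20 s ≈ 276 s.

276 s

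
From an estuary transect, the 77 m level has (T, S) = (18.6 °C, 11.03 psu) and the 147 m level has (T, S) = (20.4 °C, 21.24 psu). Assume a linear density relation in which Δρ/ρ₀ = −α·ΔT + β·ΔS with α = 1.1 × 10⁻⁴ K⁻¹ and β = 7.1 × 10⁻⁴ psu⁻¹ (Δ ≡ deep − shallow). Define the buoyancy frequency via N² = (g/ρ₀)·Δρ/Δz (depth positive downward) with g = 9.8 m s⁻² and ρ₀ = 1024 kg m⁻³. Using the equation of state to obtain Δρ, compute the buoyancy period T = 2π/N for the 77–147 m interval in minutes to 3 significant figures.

ΔT = +1.8 K, ΔS = +10.21 psu (deep − shallow).
Δρ/ρ₀ = −αΔT + βΔS = -1.98 × 10⁻⁴ + 7.2491 × 10⁻³ = 7.0511 × 10⁻³, so Δρ ≈ 7.220 kg m⁻³.
N² = (g/ρ₀)·Δρ/Δz = g·(Δρ/ρ₀)/Δz = 9.8 × 7.0511 × 10⁻³ / 70 = 9.8715 × 10⁻⁴ s⁻².
N = √(9.8715 × 10⁻⁴) = 0.031419 rad s⁻¹ → T = 2π/N = 199.98 s = 3.3330 min ≈ 3.33 min.

3.33 min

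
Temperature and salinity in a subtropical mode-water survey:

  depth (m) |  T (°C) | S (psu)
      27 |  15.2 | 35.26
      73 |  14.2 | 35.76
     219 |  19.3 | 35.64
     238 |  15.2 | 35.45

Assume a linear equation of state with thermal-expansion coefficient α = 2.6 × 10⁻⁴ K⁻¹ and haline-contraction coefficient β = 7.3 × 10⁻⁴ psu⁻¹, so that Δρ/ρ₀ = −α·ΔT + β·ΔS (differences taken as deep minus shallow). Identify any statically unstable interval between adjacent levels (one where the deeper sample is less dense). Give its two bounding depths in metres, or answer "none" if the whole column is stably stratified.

Evaluate Δρ/ρ₀ = −αΔT + βΔS across each adjacent pair:
  27–73 m: −αΔT+βΔS = −(2.6 × 10⁻⁴)(-1.0)+(7.3 × 10⁻⁴)(+0.50) = 6.2 × 10⁻⁴ → stable
  73–219 m: −αΔT+βΔS = −(2.6 × 10⁻⁴)(+5.1)+(7.3 × 10⁻⁴)(-0.12) = -1.4 × 10⁻³ → UNSTABLE
  219–238 m: −αΔT+βΔS = −(2.6 × 10⁻⁴)(-4.1)+(7.3 × 10⁻⁴)(-0.19) = 9.3 × 10⁻⁴ → stable
The 73–219 m interval has Δρ < 0: lighter water underlies denser water.

73–219 m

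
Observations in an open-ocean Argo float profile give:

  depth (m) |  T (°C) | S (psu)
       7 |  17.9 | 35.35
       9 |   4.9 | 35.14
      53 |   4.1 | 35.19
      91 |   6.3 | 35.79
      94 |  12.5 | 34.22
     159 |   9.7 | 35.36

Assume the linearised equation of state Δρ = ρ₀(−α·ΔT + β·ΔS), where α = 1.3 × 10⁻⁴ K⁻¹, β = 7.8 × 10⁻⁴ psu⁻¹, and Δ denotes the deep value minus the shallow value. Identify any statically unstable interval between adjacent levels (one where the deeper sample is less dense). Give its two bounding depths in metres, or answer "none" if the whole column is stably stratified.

Evaluate Δρ/ρ₀ = −αΔT + βΔS across each adjacent pair:
  7–9 m: −αΔT+βΔS = −(1.3 × 10⁻⁴)(-13.0)+(7.8 × 10⁻⁴)(-0.21) = 1.5 × 10⁻³ → stable
  9–53 m: −αΔT+βΔS = −(1.3 × 10⁻⁴)(-0.8)+(7.8 × 10⁻⁴)(+0.05) = 1.4 × 10⁻⁴ → stable
  53–91 m: −αΔT+βΔS = −(1.3 × 10⁻⁴)(+2.2)+(7.8 × 10⁻⁴)(+0.60) = 1.8 × 10⁻⁴ → stable
  91–94 m: −αΔT+βΔS = −(1.3 × 10⁻⁴)(+6.2)+(7.8 × 10⁻⁴)(-1.57) = -2.0 × 10⁻³ → UNSTABLE
  94–159 m: −αΔT+βΔS = −(1.3 × 10⁻⁴)(-2.8)+(7.8 × 10⁻⁴)(+1.14) = 1.3 × 10⁻³ → stable
The 91–94 m interval has Δρ < 0: lighter water underlies denser water.

91–94 m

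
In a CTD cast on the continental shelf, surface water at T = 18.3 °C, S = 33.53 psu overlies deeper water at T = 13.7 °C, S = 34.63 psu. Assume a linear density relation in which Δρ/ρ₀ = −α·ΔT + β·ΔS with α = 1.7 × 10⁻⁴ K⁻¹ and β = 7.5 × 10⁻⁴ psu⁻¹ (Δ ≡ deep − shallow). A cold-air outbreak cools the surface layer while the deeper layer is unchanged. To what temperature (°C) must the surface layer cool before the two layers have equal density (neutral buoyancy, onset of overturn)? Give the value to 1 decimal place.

Neutral buoyancy requires Δρ = 0, i.e. −α(T_deep − T_surf′) + β(S_deep − S_surf) = 0.
T_surf′ = T_deep − (β/α)·ΔS = 13.7 − (7.5 × 10⁻⁴/1.7 × 10⁻⁴)·(+1.10) = 8.847 °C.
Cooling required: 18.3 − (8.847) = 9.453 °C.

8.8 °C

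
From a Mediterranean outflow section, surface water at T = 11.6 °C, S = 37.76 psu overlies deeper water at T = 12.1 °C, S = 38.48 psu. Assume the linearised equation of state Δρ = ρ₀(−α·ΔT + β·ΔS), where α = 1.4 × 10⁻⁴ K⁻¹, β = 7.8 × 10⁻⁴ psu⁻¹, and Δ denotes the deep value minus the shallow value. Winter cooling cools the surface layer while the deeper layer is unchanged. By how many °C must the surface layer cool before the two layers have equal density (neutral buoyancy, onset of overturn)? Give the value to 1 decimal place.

3.5 °C

Neutral buoyancy requires Δρ = 0, i.e. −α(T_deep − T_surf′) + β(S_deep − S_surf) = 0.
T_surf′ = T_deep − (β/α)·ΔS = 12.1 − (7.8 × 10⁻⁴/1.4 × 10⁻⁴)·(+0.72) = 8.089 °C.
Cooling required: 11.6 − (8.089) = 3.511 °C.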